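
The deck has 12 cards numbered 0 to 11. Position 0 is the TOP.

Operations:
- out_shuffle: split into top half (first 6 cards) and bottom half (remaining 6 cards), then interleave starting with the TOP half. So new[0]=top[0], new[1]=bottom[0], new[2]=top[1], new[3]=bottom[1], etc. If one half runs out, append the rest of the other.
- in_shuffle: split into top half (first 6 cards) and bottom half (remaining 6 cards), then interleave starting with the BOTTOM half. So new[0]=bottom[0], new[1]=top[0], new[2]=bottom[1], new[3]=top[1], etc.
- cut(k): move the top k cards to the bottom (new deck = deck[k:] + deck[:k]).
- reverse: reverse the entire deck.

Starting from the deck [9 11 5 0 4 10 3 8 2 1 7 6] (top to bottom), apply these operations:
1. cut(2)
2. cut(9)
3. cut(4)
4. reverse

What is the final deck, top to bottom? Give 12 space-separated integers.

After op 1 (cut(2)): [5 0 4 10 3 8 2 1 7 6 9 11]
After op 2 (cut(9)): [6 9 11 5 0 4 10 3 8 2 1 7]
After op 3 (cut(4)): [0 4 10 3 8 2 1 7 6 9 11 5]
After op 4 (reverse): [5 11 9 6 7 1 2 8 3 10 4 0]

Answer: 5 11 9 6 7 1 2 8 3 10 4 0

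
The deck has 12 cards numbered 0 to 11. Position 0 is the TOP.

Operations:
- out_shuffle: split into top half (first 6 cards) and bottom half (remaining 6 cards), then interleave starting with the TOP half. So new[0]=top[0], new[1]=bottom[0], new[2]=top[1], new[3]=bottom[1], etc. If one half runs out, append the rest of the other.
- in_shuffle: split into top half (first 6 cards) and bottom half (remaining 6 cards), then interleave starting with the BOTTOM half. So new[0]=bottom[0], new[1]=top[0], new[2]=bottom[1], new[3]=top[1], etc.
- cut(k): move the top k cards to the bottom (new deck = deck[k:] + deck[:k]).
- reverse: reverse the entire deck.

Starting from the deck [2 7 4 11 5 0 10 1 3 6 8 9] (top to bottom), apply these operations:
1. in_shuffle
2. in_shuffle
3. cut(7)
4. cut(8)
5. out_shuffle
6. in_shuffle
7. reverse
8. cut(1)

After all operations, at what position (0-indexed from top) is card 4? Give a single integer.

After op 1 (in_shuffle): [10 2 1 7 3 4 6 11 8 5 9 0]
After op 2 (in_shuffle): [6 10 11 2 8 1 5 7 9 3 0 4]
After op 3 (cut(7)): [7 9 3 0 4 6 10 11 2 8 1 5]
After op 4 (cut(8)): [2 8 1 5 7 9 3 0 4 6 10 11]
After op 5 (out_shuffle): [2 3 8 0 1 4 5 6 7 10 9 11]
After op 6 (in_shuffle): [5 2 6 3 7 8 10 0 9 1 11 4]
After op 7 (reverse): [4 11 1 9 0 10 8 7 3 6 2 5]
After op 8 (cut(1)): [11 1 9 0 10 8 7 3 6 2 5 4]
Card 4 is at position 11.

Answer: 11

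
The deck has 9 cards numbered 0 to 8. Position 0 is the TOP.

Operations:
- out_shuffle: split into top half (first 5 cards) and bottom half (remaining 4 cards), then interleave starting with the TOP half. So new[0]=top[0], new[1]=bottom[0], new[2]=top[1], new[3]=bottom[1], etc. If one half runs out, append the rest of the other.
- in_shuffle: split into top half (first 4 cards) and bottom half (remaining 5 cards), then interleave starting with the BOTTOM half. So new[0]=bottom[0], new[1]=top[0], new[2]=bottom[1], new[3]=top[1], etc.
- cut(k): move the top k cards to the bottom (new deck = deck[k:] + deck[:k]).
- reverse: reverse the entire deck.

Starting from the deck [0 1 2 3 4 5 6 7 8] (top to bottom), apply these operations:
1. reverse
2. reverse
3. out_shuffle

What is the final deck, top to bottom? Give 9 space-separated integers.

Answer: 0 5 1 6 2 7 3 8 4

Derivation:
After op 1 (reverse): [8 7 6 5 4 3 2 1 0]
After op 2 (reverse): [0 1 2 3 4 5 6 7 8]
After op 3 (out_shuffle): [0 5 1 6 2 7 3 8 4]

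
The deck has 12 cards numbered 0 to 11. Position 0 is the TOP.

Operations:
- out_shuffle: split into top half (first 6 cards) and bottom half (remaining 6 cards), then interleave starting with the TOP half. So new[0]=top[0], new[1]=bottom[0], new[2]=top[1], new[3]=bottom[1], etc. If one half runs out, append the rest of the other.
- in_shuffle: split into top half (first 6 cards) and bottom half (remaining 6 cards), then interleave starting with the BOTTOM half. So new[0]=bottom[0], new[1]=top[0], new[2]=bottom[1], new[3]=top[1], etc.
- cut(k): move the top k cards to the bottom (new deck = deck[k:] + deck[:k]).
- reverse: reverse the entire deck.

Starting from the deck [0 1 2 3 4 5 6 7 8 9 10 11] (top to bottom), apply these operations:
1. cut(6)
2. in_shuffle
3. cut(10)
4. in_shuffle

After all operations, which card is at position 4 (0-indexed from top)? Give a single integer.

Answer: 3

Derivation:
After op 1 (cut(6)): [6 7 8 9 10 11 0 1 2 3 4 5]
After op 2 (in_shuffle): [0 6 1 7 2 8 3 9 4 10 5 11]
After op 3 (cut(10)): [5 11 0 6 1 7 2 8 3 9 4 10]
After op 4 (in_shuffle): [2 5 8 11 3 0 9 6 4 1 10 7]
Position 4: card 3.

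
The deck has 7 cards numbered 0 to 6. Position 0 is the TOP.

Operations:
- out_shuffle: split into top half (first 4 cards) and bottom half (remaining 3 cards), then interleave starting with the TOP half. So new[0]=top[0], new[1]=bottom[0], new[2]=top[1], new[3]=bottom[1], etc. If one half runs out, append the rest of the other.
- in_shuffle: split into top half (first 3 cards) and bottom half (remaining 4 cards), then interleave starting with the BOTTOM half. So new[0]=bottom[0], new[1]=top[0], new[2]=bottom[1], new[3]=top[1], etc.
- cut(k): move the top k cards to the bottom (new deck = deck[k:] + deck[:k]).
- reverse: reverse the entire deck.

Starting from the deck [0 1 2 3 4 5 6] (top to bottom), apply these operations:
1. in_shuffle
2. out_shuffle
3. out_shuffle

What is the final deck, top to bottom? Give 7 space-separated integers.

After op 1 (in_shuffle): [3 0 4 1 5 2 6]
After op 2 (out_shuffle): [3 5 0 2 4 6 1]
After op 3 (out_shuffle): [3 4 5 6 0 1 2]

Answer: 3 4 5 6 0 1 2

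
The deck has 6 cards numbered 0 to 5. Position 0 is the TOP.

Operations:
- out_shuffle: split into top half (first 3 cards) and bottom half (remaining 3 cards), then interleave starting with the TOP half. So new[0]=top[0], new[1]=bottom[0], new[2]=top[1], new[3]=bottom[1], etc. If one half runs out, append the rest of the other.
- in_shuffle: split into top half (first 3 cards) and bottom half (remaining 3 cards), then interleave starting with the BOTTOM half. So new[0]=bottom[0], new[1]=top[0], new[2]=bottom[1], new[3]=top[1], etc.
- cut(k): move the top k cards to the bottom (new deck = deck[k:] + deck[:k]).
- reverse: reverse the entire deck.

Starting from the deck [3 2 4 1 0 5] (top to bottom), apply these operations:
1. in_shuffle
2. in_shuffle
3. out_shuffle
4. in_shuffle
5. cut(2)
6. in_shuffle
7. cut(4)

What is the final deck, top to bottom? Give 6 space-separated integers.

Answer: 2 0 1 5 4 3

Derivation:
After op 1 (in_shuffle): [1 3 0 2 5 4]
After op 2 (in_shuffle): [2 1 5 3 4 0]
After op 3 (out_shuffle): [2 3 1 4 5 0]
After op 4 (in_shuffle): [4 2 5 3 0 1]
After op 5 (cut(2)): [5 3 0 1 4 2]
After op 6 (in_shuffle): [1 5 4 3 2 0]
After op 7 (cut(4)): [2 0 1 5 4 3]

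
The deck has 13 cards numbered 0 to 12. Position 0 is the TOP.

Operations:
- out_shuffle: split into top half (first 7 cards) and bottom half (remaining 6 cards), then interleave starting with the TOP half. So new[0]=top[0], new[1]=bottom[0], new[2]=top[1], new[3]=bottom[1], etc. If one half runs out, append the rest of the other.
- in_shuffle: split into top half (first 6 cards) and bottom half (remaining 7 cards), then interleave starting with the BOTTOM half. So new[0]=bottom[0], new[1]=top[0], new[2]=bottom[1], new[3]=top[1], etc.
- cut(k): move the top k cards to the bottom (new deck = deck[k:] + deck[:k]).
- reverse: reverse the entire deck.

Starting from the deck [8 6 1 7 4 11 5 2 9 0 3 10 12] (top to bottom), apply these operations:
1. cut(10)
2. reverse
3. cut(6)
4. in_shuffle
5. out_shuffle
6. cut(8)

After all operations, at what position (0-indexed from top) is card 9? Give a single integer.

Answer: 0

Derivation:
After op 1 (cut(10)): [3 10 12 8 6 1 7 4 11 5 2 9 0]
After op 2 (reverse): [0 9 2 5 11 4 7 1 6 8 12 10 3]
After op 3 (cut(6)): [7 1 6 8 12 10 3 0 9 2 5 11 4]
After op 4 (in_shuffle): [3 7 0 1 9 6 2 8 5 12 11 10 4]
After op 5 (out_shuffle): [3 8 7 5 0 12 1 11 9 10 6 4 2]
After op 6 (cut(8)): [9 10 6 4 2 3 8 7 5 0 12 1 11]
Card 9 is at position 0.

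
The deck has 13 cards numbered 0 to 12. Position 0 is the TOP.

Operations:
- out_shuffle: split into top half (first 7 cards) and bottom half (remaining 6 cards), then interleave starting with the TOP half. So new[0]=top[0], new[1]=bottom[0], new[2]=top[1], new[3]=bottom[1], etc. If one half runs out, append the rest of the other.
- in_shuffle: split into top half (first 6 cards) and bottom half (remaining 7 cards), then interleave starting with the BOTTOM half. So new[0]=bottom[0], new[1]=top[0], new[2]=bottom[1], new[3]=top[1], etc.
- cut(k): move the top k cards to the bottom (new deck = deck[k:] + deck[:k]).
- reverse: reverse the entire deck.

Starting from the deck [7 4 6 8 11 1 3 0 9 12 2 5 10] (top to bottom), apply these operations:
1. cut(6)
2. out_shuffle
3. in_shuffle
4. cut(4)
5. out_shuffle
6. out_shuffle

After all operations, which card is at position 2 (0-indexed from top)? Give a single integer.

After op 1 (cut(6)): [3 0 9 12 2 5 10 7 4 6 8 11 1]
After op 2 (out_shuffle): [3 7 0 4 9 6 12 8 2 11 5 1 10]
After op 3 (in_shuffle): [12 3 8 7 2 0 11 4 5 9 1 6 10]
After op 4 (cut(4)): [2 0 11 4 5 9 1 6 10 12 3 8 7]
After op 5 (out_shuffle): [2 6 0 10 11 12 4 3 5 8 9 7 1]
After op 6 (out_shuffle): [2 3 6 5 0 8 10 9 11 7 12 1 4]
Position 2: card 6.

Answer: 6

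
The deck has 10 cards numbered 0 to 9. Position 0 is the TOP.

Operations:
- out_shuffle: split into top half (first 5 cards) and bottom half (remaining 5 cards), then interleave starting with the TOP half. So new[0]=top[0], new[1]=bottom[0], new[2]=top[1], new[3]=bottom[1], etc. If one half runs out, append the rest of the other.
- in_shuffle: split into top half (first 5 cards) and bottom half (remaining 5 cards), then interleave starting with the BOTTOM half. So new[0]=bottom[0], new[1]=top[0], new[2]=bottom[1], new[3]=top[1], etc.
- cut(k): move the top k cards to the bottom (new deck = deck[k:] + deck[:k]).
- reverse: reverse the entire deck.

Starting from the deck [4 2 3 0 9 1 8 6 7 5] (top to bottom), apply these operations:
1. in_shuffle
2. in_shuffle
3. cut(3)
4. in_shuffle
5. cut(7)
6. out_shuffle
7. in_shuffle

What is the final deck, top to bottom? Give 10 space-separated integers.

After op 1 (in_shuffle): [1 4 8 2 6 3 7 0 5 9]
After op 2 (in_shuffle): [3 1 7 4 0 8 5 2 9 6]
After op 3 (cut(3)): [4 0 8 5 2 9 6 3 1 7]
After op 4 (in_shuffle): [9 4 6 0 3 8 1 5 7 2]
After op 5 (cut(7)): [5 7 2 9 4 6 0 3 8 1]
After op 6 (out_shuffle): [5 6 7 0 2 3 9 8 4 1]
After op 7 (in_shuffle): [3 5 9 6 8 7 4 0 1 2]

Answer: 3 5 9 6 8 7 4 0 1 2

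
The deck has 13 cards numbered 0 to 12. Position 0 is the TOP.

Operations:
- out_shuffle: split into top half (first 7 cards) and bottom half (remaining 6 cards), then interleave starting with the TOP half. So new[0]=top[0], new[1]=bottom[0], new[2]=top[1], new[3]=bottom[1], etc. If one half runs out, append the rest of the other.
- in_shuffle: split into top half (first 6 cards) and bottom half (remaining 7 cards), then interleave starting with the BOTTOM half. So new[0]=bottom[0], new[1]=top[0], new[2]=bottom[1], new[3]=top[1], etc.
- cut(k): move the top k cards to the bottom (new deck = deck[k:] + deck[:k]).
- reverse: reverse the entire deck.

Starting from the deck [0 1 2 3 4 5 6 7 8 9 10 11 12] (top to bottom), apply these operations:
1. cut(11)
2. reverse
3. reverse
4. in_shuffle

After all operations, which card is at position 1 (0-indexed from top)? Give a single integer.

After op 1 (cut(11)): [11 12 0 1 2 3 4 5 6 7 8 9 10]
After op 2 (reverse): [10 9 8 7 6 5 4 3 2 1 0 12 11]
After op 3 (reverse): [11 12 0 1 2 3 4 5 6 7 8 9 10]
After op 4 (in_shuffle): [4 11 5 12 6 0 7 1 8 2 9 3 10]
Position 1: card 11.

Answer: 11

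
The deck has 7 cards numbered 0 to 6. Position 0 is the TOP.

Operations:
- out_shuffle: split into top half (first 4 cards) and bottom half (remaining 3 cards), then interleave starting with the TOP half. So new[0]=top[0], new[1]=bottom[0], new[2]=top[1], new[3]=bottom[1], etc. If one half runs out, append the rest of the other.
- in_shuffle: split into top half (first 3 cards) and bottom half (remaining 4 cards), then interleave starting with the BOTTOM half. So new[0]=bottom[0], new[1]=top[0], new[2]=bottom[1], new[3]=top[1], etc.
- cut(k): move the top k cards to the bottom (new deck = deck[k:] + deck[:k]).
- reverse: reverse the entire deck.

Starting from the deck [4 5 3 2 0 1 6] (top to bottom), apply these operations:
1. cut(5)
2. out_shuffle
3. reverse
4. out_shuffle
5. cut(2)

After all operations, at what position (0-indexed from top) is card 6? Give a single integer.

After op 1 (cut(5)): [1 6 4 5 3 2 0]
After op 2 (out_shuffle): [1 3 6 2 4 0 5]
After op 3 (reverse): [5 0 4 2 6 3 1]
After op 4 (out_shuffle): [5 6 0 3 4 1 2]
After op 5 (cut(2)): [0 3 4 1 2 5 6]
Card 6 is at position 6.

Answer: 6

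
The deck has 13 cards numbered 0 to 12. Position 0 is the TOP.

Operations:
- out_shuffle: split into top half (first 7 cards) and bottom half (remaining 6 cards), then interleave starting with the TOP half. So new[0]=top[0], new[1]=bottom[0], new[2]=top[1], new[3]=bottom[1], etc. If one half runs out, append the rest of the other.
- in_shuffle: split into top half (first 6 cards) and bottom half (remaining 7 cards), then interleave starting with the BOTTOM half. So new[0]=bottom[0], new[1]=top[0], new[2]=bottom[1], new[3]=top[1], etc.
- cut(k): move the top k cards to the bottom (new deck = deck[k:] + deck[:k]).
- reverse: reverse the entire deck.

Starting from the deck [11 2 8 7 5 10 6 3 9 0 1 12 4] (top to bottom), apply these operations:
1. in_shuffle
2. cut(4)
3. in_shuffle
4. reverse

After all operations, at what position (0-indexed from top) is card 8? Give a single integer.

After op 1 (in_shuffle): [6 11 3 2 9 8 0 7 1 5 12 10 4]
After op 2 (cut(4)): [9 8 0 7 1 5 12 10 4 6 11 3 2]
After op 3 (in_shuffle): [12 9 10 8 4 0 6 7 11 1 3 5 2]
After op 4 (reverse): [2 5 3 1 11 7 6 0 4 8 10 9 12]
Card 8 is at position 9.

Answer: 9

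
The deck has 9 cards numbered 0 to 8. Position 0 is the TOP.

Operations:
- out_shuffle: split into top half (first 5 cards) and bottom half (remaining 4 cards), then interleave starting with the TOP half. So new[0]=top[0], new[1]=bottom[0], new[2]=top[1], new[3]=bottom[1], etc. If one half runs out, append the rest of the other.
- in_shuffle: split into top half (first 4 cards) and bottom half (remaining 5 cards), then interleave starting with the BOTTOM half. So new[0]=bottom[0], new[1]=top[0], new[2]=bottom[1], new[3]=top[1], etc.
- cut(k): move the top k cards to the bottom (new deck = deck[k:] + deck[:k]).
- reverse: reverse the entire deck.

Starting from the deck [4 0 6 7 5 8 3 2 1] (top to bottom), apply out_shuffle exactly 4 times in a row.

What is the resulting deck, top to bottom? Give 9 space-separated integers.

Answer: 4 5 1 7 2 6 3 0 8

Derivation:
After op 1 (out_shuffle): [4 8 0 3 6 2 7 1 5]
After op 2 (out_shuffle): [4 2 8 7 0 1 3 5 6]
After op 3 (out_shuffle): [4 1 2 3 8 5 7 6 0]
After op 4 (out_shuffle): [4 5 1 7 2 6 3 0 8]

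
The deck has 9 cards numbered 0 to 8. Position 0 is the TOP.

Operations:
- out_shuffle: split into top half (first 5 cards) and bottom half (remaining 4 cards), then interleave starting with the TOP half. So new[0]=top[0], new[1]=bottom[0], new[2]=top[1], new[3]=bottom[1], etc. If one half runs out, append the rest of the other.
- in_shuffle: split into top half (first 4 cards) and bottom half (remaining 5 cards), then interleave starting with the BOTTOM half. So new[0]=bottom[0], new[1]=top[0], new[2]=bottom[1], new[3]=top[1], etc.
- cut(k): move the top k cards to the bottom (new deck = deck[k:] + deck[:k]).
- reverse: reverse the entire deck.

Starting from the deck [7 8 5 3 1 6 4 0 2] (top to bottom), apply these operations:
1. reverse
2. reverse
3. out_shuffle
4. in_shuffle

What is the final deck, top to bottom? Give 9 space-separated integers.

After op 1 (reverse): [2 0 4 6 1 3 5 8 7]
After op 2 (reverse): [7 8 5 3 1 6 4 0 2]
After op 3 (out_shuffle): [7 6 8 4 5 0 3 2 1]
After op 4 (in_shuffle): [5 7 0 6 3 8 2 4 1]

Answer: 5 7 0 6 3 8 2 4 1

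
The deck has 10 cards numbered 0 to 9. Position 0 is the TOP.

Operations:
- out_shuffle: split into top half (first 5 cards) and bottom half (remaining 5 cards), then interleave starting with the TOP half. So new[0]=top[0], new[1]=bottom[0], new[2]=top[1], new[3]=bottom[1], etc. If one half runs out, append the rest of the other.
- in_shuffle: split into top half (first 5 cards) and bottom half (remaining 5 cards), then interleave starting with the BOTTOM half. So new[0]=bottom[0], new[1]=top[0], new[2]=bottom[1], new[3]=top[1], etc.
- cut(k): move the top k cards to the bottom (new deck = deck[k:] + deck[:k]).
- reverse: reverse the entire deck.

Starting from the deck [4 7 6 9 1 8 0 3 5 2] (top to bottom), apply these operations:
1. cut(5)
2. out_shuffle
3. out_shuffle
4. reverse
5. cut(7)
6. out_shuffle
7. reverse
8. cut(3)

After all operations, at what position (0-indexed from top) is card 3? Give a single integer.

Answer: 8

Derivation:
After op 1 (cut(5)): [8 0 3 5 2 4 7 6 9 1]
After op 2 (out_shuffle): [8 4 0 7 3 6 5 9 2 1]
After op 3 (out_shuffle): [8 6 4 5 0 9 7 2 3 1]
After op 4 (reverse): [1 3 2 7 9 0 5 4 6 8]
After op 5 (cut(7)): [4 6 8 1 3 2 7 9 0 5]
After op 6 (out_shuffle): [4 2 6 7 8 9 1 0 3 5]
After op 7 (reverse): [5 3 0 1 9 8 7 6 2 4]
After op 8 (cut(3)): [1 9 8 7 6 2 4 5 3 0]
Card 3 is at position 8.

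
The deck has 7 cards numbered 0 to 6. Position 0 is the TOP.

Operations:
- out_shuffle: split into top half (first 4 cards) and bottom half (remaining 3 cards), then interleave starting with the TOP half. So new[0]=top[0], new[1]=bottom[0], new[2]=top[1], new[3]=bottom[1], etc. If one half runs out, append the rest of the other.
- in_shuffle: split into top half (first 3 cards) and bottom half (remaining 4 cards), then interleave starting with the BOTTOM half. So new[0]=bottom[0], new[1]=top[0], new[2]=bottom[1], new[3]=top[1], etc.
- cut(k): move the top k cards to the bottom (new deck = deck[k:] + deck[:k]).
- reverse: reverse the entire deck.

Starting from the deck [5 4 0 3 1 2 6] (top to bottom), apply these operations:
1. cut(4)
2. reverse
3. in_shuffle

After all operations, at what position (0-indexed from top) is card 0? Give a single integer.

Answer: 3

Derivation:
After op 1 (cut(4)): [1 2 6 5 4 0 3]
After op 2 (reverse): [3 0 4 5 6 2 1]
After op 3 (in_shuffle): [5 3 6 0 2 4 1]
Card 0 is at position 3.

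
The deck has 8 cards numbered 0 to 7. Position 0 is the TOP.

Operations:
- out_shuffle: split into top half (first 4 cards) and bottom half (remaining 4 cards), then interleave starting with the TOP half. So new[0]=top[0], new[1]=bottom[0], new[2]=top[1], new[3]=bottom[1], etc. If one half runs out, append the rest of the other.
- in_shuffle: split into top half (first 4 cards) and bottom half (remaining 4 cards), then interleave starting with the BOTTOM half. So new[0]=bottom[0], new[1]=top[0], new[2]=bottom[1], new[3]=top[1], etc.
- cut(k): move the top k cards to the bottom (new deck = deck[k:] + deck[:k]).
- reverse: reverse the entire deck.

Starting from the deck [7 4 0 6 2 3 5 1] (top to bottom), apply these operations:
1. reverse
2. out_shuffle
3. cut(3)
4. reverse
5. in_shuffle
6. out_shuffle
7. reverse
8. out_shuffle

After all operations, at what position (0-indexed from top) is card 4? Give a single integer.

Answer: 6

Derivation:
After op 1 (reverse): [1 5 3 2 6 0 4 7]
After op 2 (out_shuffle): [1 6 5 0 3 4 2 7]
After op 3 (cut(3)): [0 3 4 2 7 1 6 5]
After op 4 (reverse): [5 6 1 7 2 4 3 0]
After op 5 (in_shuffle): [2 5 4 6 3 1 0 7]
After op 6 (out_shuffle): [2 3 5 1 4 0 6 7]
After op 7 (reverse): [7 6 0 4 1 5 3 2]
After op 8 (out_shuffle): [7 1 6 5 0 3 4 2]
Card 4 is at position 6.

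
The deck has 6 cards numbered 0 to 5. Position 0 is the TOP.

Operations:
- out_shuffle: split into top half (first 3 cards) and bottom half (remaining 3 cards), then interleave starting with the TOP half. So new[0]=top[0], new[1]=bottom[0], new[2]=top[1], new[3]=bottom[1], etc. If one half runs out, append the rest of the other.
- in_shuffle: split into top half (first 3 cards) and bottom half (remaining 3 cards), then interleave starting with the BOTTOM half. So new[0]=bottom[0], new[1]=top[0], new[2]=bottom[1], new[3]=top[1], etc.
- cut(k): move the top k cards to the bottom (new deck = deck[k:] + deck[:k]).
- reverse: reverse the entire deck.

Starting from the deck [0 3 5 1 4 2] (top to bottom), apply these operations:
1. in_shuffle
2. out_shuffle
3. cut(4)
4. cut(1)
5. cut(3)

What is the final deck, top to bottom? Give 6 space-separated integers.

After op 1 (in_shuffle): [1 0 4 3 2 5]
After op 2 (out_shuffle): [1 3 0 2 4 5]
After op 3 (cut(4)): [4 5 1 3 0 2]
After op 4 (cut(1)): [5 1 3 0 2 4]
After op 5 (cut(3)): [0 2 4 5 1 3]

Answer: 0 2 4 5 1 3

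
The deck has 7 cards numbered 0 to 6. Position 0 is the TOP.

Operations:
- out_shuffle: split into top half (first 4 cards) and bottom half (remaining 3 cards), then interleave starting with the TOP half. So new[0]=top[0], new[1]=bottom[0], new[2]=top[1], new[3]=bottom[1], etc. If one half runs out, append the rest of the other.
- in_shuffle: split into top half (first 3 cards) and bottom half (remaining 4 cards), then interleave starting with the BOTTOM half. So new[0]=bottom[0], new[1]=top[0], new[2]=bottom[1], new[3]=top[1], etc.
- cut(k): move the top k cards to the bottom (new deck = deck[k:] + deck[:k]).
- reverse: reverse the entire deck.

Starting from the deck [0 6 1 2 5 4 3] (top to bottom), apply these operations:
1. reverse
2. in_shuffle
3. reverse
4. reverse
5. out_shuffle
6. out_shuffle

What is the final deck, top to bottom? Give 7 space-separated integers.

After op 1 (reverse): [3 4 5 2 1 6 0]
After op 2 (in_shuffle): [2 3 1 4 6 5 0]
After op 3 (reverse): [0 5 6 4 1 3 2]
After op 4 (reverse): [2 3 1 4 6 5 0]
After op 5 (out_shuffle): [2 6 3 5 1 0 4]
After op 6 (out_shuffle): [2 1 6 0 3 4 5]

Answer: 2 1 6 0 3 4 5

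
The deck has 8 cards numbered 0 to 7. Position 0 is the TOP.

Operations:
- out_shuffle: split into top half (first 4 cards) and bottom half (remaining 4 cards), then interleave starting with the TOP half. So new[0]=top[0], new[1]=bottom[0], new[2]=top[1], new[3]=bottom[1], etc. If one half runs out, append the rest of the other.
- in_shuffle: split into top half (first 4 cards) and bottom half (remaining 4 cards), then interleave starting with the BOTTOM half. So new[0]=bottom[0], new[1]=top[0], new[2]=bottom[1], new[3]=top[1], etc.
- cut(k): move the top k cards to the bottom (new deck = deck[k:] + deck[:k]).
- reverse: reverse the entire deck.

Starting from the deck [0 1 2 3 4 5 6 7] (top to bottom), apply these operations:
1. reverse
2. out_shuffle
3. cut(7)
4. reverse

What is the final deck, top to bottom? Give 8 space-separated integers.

After op 1 (reverse): [7 6 5 4 3 2 1 0]
After op 2 (out_shuffle): [7 3 6 2 5 1 4 0]
After op 3 (cut(7)): [0 7 3 6 2 5 1 4]
After op 4 (reverse): [4 1 5 2 6 3 7 0]

Answer: 4 1 5 2 6 3 7 0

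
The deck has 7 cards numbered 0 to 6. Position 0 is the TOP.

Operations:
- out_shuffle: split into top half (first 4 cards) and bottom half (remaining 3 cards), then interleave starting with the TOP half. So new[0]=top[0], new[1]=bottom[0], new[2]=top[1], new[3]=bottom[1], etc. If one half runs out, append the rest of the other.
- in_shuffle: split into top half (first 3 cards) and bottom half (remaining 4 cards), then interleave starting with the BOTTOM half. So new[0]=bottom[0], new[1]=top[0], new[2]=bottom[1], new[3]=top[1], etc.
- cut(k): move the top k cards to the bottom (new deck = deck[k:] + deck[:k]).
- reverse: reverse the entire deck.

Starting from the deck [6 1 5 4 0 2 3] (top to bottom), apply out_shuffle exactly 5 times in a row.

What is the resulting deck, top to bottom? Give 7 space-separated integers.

Answer: 6 5 0 3 1 4 2

Derivation:
After op 1 (out_shuffle): [6 0 1 2 5 3 4]
After op 2 (out_shuffle): [6 5 0 3 1 4 2]
After op 3 (out_shuffle): [6 1 5 4 0 2 3]
After op 4 (out_shuffle): [6 0 1 2 5 3 4]
After op 5 (out_shuffle): [6 5 0 3 1 4 2]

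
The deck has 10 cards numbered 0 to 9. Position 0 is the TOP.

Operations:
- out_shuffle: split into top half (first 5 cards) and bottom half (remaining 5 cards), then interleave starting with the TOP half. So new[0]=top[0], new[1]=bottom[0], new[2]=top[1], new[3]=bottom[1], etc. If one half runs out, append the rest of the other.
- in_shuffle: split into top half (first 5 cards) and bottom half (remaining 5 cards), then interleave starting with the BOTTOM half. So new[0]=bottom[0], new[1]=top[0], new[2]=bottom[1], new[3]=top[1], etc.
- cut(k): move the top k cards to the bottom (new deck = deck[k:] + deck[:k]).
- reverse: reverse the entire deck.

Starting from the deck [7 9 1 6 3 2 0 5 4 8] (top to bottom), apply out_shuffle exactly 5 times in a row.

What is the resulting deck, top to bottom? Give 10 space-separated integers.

Answer: 7 1 3 0 4 9 6 2 5 8

Derivation:
After op 1 (out_shuffle): [7 2 9 0 1 5 6 4 3 8]
After op 2 (out_shuffle): [7 5 2 6 9 4 0 3 1 8]
After op 3 (out_shuffle): [7 4 5 0 2 3 6 1 9 8]
After op 4 (out_shuffle): [7 3 4 6 5 1 0 9 2 8]
After op 5 (out_shuffle): [7 1 3 0 4 9 6 2 5 8]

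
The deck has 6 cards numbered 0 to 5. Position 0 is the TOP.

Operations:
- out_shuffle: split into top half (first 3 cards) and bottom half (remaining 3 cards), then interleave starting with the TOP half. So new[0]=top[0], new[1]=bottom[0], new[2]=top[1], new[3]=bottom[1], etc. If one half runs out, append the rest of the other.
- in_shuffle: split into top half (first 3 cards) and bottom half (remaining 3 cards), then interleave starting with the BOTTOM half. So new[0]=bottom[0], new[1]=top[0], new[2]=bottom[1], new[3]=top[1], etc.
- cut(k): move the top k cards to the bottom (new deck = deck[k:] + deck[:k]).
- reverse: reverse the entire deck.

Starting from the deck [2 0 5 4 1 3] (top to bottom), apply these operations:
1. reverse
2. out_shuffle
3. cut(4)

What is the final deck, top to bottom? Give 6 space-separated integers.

Answer: 4 2 3 5 1 0

Derivation:
After op 1 (reverse): [3 1 4 5 0 2]
After op 2 (out_shuffle): [3 5 1 0 4 2]
After op 3 (cut(4)): [4 2 3 5 1 0]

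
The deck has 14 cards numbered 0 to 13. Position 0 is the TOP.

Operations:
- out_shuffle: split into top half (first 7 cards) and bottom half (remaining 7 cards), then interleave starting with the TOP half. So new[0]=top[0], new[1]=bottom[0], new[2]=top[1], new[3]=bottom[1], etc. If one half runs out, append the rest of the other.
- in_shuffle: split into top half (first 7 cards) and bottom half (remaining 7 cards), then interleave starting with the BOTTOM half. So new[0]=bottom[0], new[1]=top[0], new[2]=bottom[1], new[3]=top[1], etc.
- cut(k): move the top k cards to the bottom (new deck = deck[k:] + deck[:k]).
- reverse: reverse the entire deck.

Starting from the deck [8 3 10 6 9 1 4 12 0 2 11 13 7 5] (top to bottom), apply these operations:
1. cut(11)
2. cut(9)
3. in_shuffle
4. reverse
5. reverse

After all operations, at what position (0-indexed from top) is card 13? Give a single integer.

After op 1 (cut(11)): [13 7 5 8 3 10 6 9 1 4 12 0 2 11]
After op 2 (cut(9)): [4 12 0 2 11 13 7 5 8 3 10 6 9 1]
After op 3 (in_shuffle): [5 4 8 12 3 0 10 2 6 11 9 13 1 7]
After op 4 (reverse): [7 1 13 9 11 6 2 10 0 3 12 8 4 5]
After op 5 (reverse): [5 4 8 12 3 0 10 2 6 11 9 13 1 7]
Card 13 is at position 11.

Answer: 11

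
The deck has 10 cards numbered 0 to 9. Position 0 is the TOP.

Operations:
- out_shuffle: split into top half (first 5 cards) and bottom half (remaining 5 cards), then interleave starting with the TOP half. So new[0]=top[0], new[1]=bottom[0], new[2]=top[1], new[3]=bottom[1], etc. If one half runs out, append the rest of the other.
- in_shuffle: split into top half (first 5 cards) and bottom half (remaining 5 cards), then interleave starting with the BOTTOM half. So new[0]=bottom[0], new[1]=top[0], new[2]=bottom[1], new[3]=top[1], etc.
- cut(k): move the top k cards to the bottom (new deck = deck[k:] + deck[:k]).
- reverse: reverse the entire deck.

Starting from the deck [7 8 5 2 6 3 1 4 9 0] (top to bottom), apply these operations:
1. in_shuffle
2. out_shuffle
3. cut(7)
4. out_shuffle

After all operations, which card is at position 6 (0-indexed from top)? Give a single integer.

Answer: 3

Derivation:
After op 1 (in_shuffle): [3 7 1 8 4 5 9 2 0 6]
After op 2 (out_shuffle): [3 5 7 9 1 2 8 0 4 6]
After op 3 (cut(7)): [0 4 6 3 5 7 9 1 2 8]
After op 4 (out_shuffle): [0 7 4 9 6 1 3 2 5 8]
Position 6: card 3.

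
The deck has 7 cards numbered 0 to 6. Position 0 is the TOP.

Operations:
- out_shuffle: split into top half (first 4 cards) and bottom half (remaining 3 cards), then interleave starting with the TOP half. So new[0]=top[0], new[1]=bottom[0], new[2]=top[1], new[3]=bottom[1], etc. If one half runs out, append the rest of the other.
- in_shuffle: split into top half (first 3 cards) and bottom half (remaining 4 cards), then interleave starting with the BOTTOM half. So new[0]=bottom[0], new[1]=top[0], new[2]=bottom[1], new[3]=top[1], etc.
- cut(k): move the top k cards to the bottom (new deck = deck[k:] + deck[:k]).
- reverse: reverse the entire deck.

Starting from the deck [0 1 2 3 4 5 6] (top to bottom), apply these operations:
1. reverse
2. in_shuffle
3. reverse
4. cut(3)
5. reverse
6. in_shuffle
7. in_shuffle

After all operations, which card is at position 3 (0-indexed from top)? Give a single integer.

Answer: 1

Derivation:
After op 1 (reverse): [6 5 4 3 2 1 0]
After op 2 (in_shuffle): [3 6 2 5 1 4 0]
After op 3 (reverse): [0 4 1 5 2 6 3]
After op 4 (cut(3)): [5 2 6 3 0 4 1]
After op 5 (reverse): [1 4 0 3 6 2 5]
After op 6 (in_shuffle): [3 1 6 4 2 0 5]
After op 7 (in_shuffle): [4 3 2 1 0 6 5]
Position 3: card 1.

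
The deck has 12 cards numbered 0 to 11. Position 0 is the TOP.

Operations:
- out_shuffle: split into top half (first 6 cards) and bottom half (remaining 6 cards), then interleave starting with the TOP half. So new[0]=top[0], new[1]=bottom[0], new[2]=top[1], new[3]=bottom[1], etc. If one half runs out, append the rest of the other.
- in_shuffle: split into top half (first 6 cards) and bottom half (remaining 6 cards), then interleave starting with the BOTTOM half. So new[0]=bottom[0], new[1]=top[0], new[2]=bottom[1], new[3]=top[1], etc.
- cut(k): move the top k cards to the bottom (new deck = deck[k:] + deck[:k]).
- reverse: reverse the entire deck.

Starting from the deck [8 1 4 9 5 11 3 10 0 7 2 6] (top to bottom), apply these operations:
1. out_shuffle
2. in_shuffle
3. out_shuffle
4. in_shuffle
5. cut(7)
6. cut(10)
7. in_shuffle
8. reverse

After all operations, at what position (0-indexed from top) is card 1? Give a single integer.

After op 1 (out_shuffle): [8 3 1 10 4 0 9 7 5 2 11 6]
After op 2 (in_shuffle): [9 8 7 3 5 1 2 10 11 4 6 0]
After op 3 (out_shuffle): [9 2 8 10 7 11 3 4 5 6 1 0]
After op 4 (in_shuffle): [3 9 4 2 5 8 6 10 1 7 0 11]
After op 5 (cut(7)): [10 1 7 0 11 3 9 4 2 5 8 6]
After op 6 (cut(10)): [8 6 10 1 7 0 11 3 9 4 2 5]
After op 7 (in_shuffle): [11 8 3 6 9 10 4 1 2 7 5 0]
After op 8 (reverse): [0 5 7 2 1 4 10 9 6 3 8 11]
Card 1 is at position 4.

Answer: 4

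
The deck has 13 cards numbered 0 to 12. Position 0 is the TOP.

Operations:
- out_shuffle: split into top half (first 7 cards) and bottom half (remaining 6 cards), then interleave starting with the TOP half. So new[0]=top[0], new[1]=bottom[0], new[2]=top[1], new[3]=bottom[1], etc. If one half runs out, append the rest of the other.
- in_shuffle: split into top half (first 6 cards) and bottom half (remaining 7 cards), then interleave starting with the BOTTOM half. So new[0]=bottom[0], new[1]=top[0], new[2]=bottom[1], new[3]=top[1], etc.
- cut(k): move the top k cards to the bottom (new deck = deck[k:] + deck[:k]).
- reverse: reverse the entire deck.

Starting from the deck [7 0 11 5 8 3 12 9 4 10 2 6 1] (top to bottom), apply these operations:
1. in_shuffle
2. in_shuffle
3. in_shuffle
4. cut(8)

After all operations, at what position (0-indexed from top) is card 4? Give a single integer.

Answer: 11

Derivation:
After op 1 (in_shuffle): [12 7 9 0 4 11 10 5 2 8 6 3 1]
After op 2 (in_shuffle): [10 12 5 7 2 9 8 0 6 4 3 11 1]
After op 3 (in_shuffle): [8 10 0 12 6 5 4 7 3 2 11 9 1]
After op 4 (cut(8)): [3 2 11 9 1 8 10 0 12 6 5 4 7]
Card 4 is at position 11.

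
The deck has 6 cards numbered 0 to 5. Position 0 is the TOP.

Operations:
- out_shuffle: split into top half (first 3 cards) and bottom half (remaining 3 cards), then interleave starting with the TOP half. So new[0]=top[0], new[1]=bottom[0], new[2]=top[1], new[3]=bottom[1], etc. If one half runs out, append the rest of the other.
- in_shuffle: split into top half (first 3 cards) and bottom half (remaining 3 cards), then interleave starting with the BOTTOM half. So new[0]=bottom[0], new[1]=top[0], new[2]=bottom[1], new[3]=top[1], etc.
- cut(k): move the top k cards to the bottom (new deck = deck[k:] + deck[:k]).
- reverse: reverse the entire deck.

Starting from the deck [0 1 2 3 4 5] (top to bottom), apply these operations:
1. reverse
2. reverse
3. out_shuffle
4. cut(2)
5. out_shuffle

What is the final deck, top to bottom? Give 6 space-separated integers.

After op 1 (reverse): [5 4 3 2 1 0]
After op 2 (reverse): [0 1 2 3 4 5]
After op 3 (out_shuffle): [0 3 1 4 2 5]
After op 4 (cut(2)): [1 4 2 5 0 3]
After op 5 (out_shuffle): [1 5 4 0 2 3]

Answer: 1 5 4 0 2 3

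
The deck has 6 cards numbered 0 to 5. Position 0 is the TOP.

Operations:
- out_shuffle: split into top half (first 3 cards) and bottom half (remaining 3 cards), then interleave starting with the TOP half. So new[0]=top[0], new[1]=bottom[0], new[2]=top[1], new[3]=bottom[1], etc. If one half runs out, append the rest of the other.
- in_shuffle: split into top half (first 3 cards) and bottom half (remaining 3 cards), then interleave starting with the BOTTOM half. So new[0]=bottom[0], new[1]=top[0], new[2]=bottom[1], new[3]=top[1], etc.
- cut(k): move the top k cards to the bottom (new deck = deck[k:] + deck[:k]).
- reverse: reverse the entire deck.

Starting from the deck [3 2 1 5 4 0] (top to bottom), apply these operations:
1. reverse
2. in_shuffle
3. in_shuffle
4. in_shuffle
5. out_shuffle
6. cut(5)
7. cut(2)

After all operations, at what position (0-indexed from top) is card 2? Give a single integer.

Answer: 2

Derivation:
After op 1 (reverse): [0 4 5 1 2 3]
After op 2 (in_shuffle): [1 0 2 4 3 5]
After op 3 (in_shuffle): [4 1 3 0 5 2]
After op 4 (in_shuffle): [0 4 5 1 2 3]
After op 5 (out_shuffle): [0 1 4 2 5 3]
After op 6 (cut(5)): [3 0 1 4 2 5]
After op 7 (cut(2)): [1 4 2 5 3 0]
Card 2 is at position 2.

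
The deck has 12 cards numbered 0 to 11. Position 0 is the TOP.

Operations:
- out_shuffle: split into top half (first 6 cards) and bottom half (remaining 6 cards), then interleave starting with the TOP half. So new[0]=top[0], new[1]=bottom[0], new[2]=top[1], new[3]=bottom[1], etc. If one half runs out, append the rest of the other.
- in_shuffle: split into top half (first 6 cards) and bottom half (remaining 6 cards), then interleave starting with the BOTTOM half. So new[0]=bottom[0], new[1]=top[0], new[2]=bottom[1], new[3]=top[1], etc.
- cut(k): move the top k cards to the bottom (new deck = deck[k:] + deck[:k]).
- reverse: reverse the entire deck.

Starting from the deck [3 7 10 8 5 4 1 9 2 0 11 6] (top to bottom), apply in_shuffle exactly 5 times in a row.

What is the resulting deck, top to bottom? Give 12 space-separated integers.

After op 1 (in_shuffle): [1 3 9 7 2 10 0 8 11 5 6 4]
After op 2 (in_shuffle): [0 1 8 3 11 9 5 7 6 2 4 10]
After op 3 (in_shuffle): [5 0 7 1 6 8 2 3 4 11 10 9]
After op 4 (in_shuffle): [2 5 3 0 4 7 11 1 10 6 9 8]
After op 5 (in_shuffle): [11 2 1 5 10 3 6 0 9 4 8 7]

Answer: 11 2 1 5 10 3 6 0 9 4 8 7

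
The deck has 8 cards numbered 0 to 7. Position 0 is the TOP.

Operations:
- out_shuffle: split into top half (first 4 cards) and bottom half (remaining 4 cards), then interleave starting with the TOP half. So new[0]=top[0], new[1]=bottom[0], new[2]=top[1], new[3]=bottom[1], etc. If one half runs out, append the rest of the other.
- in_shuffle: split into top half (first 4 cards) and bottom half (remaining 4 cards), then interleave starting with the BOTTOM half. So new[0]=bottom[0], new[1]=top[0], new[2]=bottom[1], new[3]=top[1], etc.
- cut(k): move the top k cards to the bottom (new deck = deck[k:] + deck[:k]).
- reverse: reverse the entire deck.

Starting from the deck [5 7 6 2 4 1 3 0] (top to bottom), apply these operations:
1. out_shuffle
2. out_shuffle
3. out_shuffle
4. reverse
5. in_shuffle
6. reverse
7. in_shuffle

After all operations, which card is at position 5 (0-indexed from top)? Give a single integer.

Answer: 1

Derivation:
After op 1 (out_shuffle): [5 4 7 1 6 3 2 0]
After op 2 (out_shuffle): [5 6 4 3 7 2 1 0]
After op 3 (out_shuffle): [5 7 6 2 4 1 3 0]
After op 4 (reverse): [0 3 1 4 2 6 7 5]
After op 5 (in_shuffle): [2 0 6 3 7 1 5 4]
After op 6 (reverse): [4 5 1 7 3 6 0 2]
After op 7 (in_shuffle): [3 4 6 5 0 1 2 7]
Position 5: card 1.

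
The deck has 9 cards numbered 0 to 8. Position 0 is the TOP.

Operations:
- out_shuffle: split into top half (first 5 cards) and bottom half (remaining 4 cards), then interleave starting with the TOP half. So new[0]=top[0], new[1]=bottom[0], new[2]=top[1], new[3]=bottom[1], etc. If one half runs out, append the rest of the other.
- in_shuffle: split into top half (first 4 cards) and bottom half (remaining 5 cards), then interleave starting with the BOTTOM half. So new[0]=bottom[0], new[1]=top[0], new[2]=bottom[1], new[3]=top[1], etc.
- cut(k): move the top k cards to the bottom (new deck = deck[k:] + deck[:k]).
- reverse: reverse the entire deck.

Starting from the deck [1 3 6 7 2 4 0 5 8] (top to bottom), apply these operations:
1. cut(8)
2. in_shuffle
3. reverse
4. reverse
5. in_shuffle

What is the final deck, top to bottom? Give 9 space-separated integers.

After op 1 (cut(8)): [8 1 3 6 7 2 4 0 5]
After op 2 (in_shuffle): [7 8 2 1 4 3 0 6 5]
After op 3 (reverse): [5 6 0 3 4 1 2 8 7]
After op 4 (reverse): [7 8 2 1 4 3 0 6 5]
After op 5 (in_shuffle): [4 7 3 8 0 2 6 1 5]

Answer: 4 7 3 8 0 2 6 1 5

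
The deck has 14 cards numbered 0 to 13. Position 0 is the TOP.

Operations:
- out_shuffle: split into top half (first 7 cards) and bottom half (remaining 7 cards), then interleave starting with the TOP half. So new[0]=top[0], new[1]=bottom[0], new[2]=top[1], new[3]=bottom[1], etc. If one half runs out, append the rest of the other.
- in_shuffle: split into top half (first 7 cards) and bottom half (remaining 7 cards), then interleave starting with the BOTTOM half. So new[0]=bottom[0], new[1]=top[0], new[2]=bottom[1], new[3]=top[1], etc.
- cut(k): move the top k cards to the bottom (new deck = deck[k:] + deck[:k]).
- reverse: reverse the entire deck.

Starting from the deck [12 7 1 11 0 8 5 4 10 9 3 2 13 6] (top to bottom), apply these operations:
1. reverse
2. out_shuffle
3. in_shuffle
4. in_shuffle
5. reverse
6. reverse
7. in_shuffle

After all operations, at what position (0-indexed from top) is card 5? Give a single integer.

Answer: 0

Derivation:
After op 1 (reverse): [6 13 2 3 9 10 4 5 8 0 11 1 7 12]
After op 2 (out_shuffle): [6 5 13 8 2 0 3 11 9 1 10 7 4 12]
After op 3 (in_shuffle): [11 6 9 5 1 13 10 8 7 2 4 0 12 3]
After op 4 (in_shuffle): [8 11 7 6 2 9 4 5 0 1 12 13 3 10]
After op 5 (reverse): [10 3 13 12 1 0 5 4 9 2 6 7 11 8]
After op 6 (reverse): [8 11 7 6 2 9 4 5 0 1 12 13 3 10]
After op 7 (in_shuffle): [5 8 0 11 1 7 12 6 13 2 3 9 10 4]
Card 5 is at position 0.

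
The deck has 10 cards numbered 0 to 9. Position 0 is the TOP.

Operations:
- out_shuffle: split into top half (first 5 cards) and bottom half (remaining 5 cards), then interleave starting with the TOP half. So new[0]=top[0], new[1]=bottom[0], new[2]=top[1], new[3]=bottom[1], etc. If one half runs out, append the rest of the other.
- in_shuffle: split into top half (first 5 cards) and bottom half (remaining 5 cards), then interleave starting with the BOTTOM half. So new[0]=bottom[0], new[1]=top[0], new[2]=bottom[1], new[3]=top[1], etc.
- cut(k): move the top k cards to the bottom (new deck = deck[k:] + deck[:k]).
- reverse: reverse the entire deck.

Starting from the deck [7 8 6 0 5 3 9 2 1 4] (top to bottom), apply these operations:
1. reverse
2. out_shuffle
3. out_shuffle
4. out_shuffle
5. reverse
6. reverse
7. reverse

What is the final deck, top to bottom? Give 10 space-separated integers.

Answer: 7 1 2 9 3 5 0 6 8 4

Derivation:
After op 1 (reverse): [4 1 2 9 3 5 0 6 8 7]
After op 2 (out_shuffle): [4 5 1 0 2 6 9 8 3 7]
After op 3 (out_shuffle): [4 6 5 9 1 8 0 3 2 7]
After op 4 (out_shuffle): [4 8 6 0 5 3 9 2 1 7]
After op 5 (reverse): [7 1 2 9 3 5 0 6 8 4]
After op 6 (reverse): [4 8 6 0 5 3 9 2 1 7]
After op 7 (reverse): [7 1 2 9 3 5 0 6 8 4]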